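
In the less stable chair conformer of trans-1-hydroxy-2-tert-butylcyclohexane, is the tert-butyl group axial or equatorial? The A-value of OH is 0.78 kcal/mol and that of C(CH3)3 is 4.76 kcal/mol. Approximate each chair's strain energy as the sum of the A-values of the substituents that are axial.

axial

C1 and C2 have opposite parity, so for the trans isomer the two substituents are e,e in one chair and a,a in the other.
Chair I (hydroxyl axial, tert-butyl axial): E = 5.54 kcal/mol.
Chair II (hydroxyl equatorial, tert-butyl equatorial): E = 0.00 kcal/mol.
Chair I is the less stable (higher-energy) conformer, and in that chair the tert-butyl group is axial.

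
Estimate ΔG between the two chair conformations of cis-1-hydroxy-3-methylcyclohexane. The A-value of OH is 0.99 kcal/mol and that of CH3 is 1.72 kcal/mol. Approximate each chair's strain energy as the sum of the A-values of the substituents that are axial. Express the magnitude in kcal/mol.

2.71 kcal/mol

C1 and C3 have the same parity, so for the cis isomer the two substituents are e,e in one chair and a,a in the other.
Chair I (hydroxyl axial, methyl axial): E = 2.71 kcal/mol.
Chair II (hydroxyl equatorial, methyl equatorial): E = 0.00 kcal/mol.
ΔE = 2.71 − 0.00 = 2.71 kcal/mol; chair II is more stable.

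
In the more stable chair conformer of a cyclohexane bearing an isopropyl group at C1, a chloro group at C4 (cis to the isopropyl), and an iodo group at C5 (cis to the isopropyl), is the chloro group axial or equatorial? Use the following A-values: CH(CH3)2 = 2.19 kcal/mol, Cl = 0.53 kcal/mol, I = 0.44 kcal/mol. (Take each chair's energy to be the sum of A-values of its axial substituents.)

axial

Chair I (isopropyl axial, chloro equatorial, iodo axial): E = 2.63 kcal/mol.
Chair II (isopropyl equatorial, chloro axial, iodo equatorial): E = 0.53 kcal/mol.
Chair II is the more stable (lower-energy) conformer, and in that chair the chloro group is axial.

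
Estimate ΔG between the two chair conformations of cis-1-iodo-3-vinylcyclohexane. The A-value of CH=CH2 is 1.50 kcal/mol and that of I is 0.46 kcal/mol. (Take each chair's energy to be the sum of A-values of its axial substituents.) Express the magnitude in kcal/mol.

1.96 kcal/mol

C1 and C3 have the same parity, so for the cis isomer the two substituents are e,e in one chair and a,a in the other.
Chair I (vinyl axial, iodo axial): E = 1.96 kcal/mol.
Chair II (vinyl equatorial, iodo equatorial): E = 0.00 kcal/mol.
ΔE = 1.96 − 0.00 = 1.96 kcal/mol; chair II is more stable.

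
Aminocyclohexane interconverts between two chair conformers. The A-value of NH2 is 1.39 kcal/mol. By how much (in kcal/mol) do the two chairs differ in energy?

1.39 kcal/mol

A monosubstituted cyclohexane has one chair with the amino group axial (E = A = 1.39 kcal/mol) and one with it equatorial (E = 0).
ΔE = 1.39 − 0 = 1.39 kcal/mol.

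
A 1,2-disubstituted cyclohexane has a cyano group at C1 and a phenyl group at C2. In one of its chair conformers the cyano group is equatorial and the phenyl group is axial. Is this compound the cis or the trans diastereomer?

C1 and C2 have opposite parity, so their axial bonds point in opposite directions.
With opposite-parity carbons, two substituents on the same face are one axial and one equatorial; opposite faces give both axial or both equatorial.
Here the groups are equatorial/axial → same face → cis.

cis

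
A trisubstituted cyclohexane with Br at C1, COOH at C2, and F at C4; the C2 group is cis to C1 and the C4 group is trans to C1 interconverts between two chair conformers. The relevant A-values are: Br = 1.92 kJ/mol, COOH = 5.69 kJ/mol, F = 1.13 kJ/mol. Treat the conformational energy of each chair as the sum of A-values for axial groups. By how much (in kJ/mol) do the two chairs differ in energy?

2.64 kJ/mol

Chair I (bromo axial, carboxyl equatorial, fluoro axial): E = 3.05 kJ/mol.
Chair II (bromo equatorial, carboxyl axial, fluoro equatorial): E = 5.69 kJ/mol.
ΔE = 5.69 − 3.05 = 2.64 kJ/mol; chair I is more stable.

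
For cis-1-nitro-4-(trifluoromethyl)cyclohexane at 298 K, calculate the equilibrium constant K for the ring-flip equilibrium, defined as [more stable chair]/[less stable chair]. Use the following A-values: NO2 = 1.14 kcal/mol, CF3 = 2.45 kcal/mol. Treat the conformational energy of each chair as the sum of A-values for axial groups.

K ≈ 9.14

C1 and C4 have opposite parity, so for the cis isomer the two substituents are one axial and one equatorial in each chair.
Chair I (nitro axial, trifluoromethyl equatorial): E = 1.14 kcal/mol; chair II (nitro equatorial, trifluoromethyl axial): E = 2.45 kcal/mol.
ΔG = 1.31 kcal/mol between the two chairs.
K = exp(ΔG/RT) with R = 1.987×10⁻³ kcal mol⁻¹ K⁻¹ and T = 298 K gives K ≈ 9.14.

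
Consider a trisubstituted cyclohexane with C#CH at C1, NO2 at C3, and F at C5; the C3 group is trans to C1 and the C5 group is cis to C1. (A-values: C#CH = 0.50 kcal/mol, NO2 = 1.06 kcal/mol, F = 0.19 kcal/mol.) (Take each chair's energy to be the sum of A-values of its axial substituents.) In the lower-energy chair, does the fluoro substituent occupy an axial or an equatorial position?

axial

Chair I (ethynyl axial, nitro equatorial, fluoro axial): E = 0.69 kcal/mol.
Chair II (ethynyl equatorial, nitro axial, fluoro equatorial): E = 1.06 kcal/mol.
Chair I is the more stable (lower-energy) conformer, and in that chair the fluoro group is axial.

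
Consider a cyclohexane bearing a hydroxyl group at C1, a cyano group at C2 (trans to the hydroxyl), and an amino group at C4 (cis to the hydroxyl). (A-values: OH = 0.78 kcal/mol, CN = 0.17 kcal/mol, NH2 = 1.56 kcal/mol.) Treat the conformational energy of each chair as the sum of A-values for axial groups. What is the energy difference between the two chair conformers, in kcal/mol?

Chair I (hydroxyl axial, cyano axial, amino equatorial): E = 0.95 kcal/mol.
Chair II (hydroxyl equatorial, cyano equatorial, amino axial): E = 1.56 kcal/mol.
ΔE = 1.56 − 0.95 = 0.61 kcal/mol; chair I is more stable.

0.61 kcal/mol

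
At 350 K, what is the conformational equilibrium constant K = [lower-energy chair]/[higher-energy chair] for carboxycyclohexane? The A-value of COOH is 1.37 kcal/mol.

One chair has the carboxyl group axial (E = 1.37 kcal/mol) and the other has it equatorial (E = 0).
ΔG = 1.37 kcal/mol between the two chairs.
K = exp(ΔG/RT) with R = 1.987×10⁻³ kcal mol⁻¹ K⁻¹ and T = 350 K gives K ≈ 7.17.

K ≈ 7.17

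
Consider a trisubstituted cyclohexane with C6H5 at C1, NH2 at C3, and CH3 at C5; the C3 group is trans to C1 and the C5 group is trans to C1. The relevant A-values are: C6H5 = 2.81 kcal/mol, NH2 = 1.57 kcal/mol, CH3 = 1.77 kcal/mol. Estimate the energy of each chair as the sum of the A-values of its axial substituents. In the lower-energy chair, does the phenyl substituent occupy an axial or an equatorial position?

Chair I (phenyl axial, amino equatorial, methyl equatorial): E = 2.81 kcal/mol.
Chair II (phenyl equatorial, amino axial, methyl axial): E = 3.34 kcal/mol.
Chair I is the more stable (lower-energy) conformer, and in that chair the phenyl group is axial.

axial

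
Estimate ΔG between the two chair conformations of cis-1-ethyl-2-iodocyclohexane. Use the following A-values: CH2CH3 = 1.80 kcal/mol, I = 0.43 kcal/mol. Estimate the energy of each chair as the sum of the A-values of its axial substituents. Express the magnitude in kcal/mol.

1.37 kcal/mol

C1 and C2 have opposite parity, so for the cis isomer the two substituents are one axial and one equatorial in each chair.
Chair I (ethyl axial, iodo equatorial): E = 1.80 kcal/mol.
Chair II (ethyl equatorial, iodo axial): E = 0.43 kcal/mol.
ΔE = 1.80 − 0.43 = 1.37 kcal/mol; chair II is more stable.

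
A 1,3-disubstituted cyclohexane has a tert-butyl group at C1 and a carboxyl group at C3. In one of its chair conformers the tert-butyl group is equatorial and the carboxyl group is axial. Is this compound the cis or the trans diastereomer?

C1 and C3 have the same parity, so their axial bonds point in the same direction.
With same-parity carbons, two substituents on the same face are both axial or both equatorial; opposite faces give one of each.
Here the groups are equatorial/axial → opposite face → trans.

trans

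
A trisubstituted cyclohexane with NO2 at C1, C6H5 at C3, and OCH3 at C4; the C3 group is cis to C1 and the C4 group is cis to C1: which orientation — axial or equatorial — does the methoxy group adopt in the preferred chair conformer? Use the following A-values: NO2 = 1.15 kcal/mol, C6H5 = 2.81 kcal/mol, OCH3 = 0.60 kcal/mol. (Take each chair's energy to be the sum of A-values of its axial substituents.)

Chair I (nitro axial, phenyl axial, methoxy equatorial): E = 3.96 kcal/mol.
Chair II (nitro equatorial, phenyl equatorial, methoxy axial): E = 0.60 kcal/mol.
Chair II is the more stable (lower-energy) conformer, and in that chair the methoxy group is axial.

axial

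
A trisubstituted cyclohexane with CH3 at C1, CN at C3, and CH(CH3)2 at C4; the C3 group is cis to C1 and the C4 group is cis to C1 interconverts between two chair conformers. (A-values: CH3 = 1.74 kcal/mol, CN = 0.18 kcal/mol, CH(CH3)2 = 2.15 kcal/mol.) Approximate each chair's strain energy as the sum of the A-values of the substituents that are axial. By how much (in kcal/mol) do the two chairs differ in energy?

Chair I (methyl axial, cyano axial, isopropyl equatorial): E = 1.92 kcal/mol.
Chair II (methyl equatorial, cyano equatorial, isopropyl axial): E = 2.15 kcal/mol.
ΔE = 2.15 − 1.92 = 0.23 kcal/mol; chair I is more stable.

0.23 kcal/mol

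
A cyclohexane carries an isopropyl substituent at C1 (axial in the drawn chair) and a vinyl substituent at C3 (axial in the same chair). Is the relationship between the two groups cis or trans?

cis

C1 and C3 have the same parity, so their axial bonds point in the same direction.
With same-parity carbons, two substituents on the same face are both axial or both equatorial; opposite faces give one of each.
Here the groups are axial/axial → same face → cis.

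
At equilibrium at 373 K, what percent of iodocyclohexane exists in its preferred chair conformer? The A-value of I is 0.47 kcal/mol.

65.3%

One chair has the iodo group axial (E = 0.47 kcal/mol) and the other has it equatorial (E = 0).
ΔG = 0.47 kcal/mol between the two chairs.
K = exp(ΔG/RT) with R = 1.987×10⁻³ kcal mol⁻¹ K⁻¹ and T = 373 K gives K ≈ 1.89.
Fraction in the lower-energy chair = K/(K+1) = 65.3%.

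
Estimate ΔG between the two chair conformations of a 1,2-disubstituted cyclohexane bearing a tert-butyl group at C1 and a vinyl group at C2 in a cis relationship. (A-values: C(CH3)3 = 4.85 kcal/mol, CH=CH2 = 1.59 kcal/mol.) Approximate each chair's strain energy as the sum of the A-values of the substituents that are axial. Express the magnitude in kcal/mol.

C1 and C2 have opposite parity, so for the cis isomer the two substituents are one axial and one equatorial in each chair.
Chair I (tert-butyl axial, vinyl equatorial): E = 4.85 kcal/mol.
Chair II (tert-butyl equatorial, vinyl axial): E = 1.59 kcal/mol.
ΔE = 4.85 − 1.59 = 3.26 kcal/mol; chair II is more stable.

3.26 kcal/mol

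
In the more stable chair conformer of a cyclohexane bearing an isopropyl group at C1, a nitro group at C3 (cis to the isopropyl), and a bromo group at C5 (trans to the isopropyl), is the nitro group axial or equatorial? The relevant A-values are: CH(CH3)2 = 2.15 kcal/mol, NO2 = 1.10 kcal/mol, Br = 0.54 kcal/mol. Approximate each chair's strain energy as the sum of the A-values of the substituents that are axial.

equatorial

Chair I (isopropyl axial, nitro axial, bromo equatorial): E = 3.25 kcal/mol.
Chair II (isopropyl equatorial, nitro equatorial, bromo axial): E = 0.54 kcal/mol.
Chair II is the more stable (lower-energy) conformer, and in that chair the nitro group is equatorial.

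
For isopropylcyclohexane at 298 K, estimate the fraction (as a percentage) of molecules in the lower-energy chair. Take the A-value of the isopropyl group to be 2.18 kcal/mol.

97.5%

One chair has the isopropyl group axial (E = 2.18 kcal/mol) and the other has it equatorial (E = 0).
ΔG = 2.18 kcal/mol between the two chairs.
K = exp(ΔG/RT) with R = 1.987×10⁻³ kcal mol⁻¹ K⁻¹ and T = 298 K gives K ≈ 39.7.
Fraction in the lower-energy chair = K/(K+1) = 97.5%.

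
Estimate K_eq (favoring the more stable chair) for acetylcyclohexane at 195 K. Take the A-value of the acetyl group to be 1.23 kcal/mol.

K ≈ 23.9

One chair has the acetyl group axial (E = 1.23 kcal/mol) and the other has it equatorial (E = 0).
ΔG = 1.23 kcal/mol between the two chairs.
K = exp(ΔG/RT) with R = 1.987×10⁻³ kcal mol⁻¹ K⁻¹ and T = 195 K gives K ≈ 23.9.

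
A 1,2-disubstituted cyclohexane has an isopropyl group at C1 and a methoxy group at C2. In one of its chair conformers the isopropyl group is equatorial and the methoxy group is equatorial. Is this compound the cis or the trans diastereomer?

trans

C1 and C2 have opposite parity, so their axial bonds point in opposite directions.
With opposite-parity carbons, two substituents on the same face are one axial and one equatorial; opposite faces give both axial or both equatorial.
Here the groups are equatorial/equatorial → opposite face → trans.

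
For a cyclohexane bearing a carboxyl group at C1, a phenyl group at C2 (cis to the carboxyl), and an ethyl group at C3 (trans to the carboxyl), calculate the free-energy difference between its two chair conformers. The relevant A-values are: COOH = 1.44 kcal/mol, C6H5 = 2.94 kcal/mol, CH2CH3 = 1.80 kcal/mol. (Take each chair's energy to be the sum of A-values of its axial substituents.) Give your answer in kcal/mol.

3.30 kcal/mol

Chair I (carboxyl axial, phenyl equatorial, ethyl equatorial): E = 1.44 kcal/mol.
Chair II (carboxyl equatorial, phenyl axial, ethyl axial): E = 4.74 kcal/mol.
ΔE = 4.74 − 1.44 = 3.30 kcal/mol; chair I is more stable.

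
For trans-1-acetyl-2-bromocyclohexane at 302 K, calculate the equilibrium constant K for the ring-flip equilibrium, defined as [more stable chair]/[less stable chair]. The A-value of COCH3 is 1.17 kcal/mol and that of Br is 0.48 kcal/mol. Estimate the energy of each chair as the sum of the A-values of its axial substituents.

C1 and C2 have opposite parity, so for the trans isomer the two substituents are e,e in one chair and a,a in the other.
Chair I (acetyl axial, bromo axial): E = 1.65 kcal/mol; chair II (acetyl equatorial, bromo equatorial): E = 0.00 kcal/mol.
ΔG = 1.65 kcal/mol between the two chairs.
K = exp(ΔG/RT) with R = 1.987×10⁻³ kcal mol⁻¹ K⁻¹ and T = 302 K gives K ≈ 15.6.

K ≈ 15.6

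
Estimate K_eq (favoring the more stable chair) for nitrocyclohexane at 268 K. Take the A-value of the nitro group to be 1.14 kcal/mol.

One chair has the nitro group axial (E = 1.14 kcal/mol) and the other has it equatorial (E = 0).
ΔG = 1.14 kcal/mol between the two chairs.
K = exp(ΔG/RT) with R = 1.987×10⁻³ kcal mol⁻¹ K⁻¹ and T = 268 K gives K ≈ 8.51.

K ≈ 8.51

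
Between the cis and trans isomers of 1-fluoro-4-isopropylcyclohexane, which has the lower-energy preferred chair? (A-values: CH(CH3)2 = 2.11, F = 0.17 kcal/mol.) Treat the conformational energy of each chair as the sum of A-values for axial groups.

trans

At 1,4 positions (parity opposite): cis → (a,e or e,a); trans → (e,e or a,a).
Best chair for cis: E = 0.17 kcal/mol; best chair for trans: E = 0.00 kcal/mol.
The trans isomer is lower by 0.17 kcal/mol.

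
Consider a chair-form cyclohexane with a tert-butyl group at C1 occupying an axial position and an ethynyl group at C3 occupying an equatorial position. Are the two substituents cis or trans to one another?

trans

C1 and C3 have the same parity, so their axial bonds point in the same direction.
With same-parity carbons, two substituents on the same face are both axial or both equatorial; opposite faces give one of each.
Here the groups are axial/equatorial → opposite face → trans.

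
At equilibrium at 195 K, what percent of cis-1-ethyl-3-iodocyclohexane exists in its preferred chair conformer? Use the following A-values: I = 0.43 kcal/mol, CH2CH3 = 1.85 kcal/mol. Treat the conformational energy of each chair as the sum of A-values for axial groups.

99.7%

C1 and C3 have the same parity, so for the cis isomer the two substituents are e,e in one chair and a,a in the other.
Chair I (iodo axial, ethyl axial): E = 2.28 kcal/mol; chair II (iodo equatorial, ethyl equatorial): E = 0.00 kcal/mol.
ΔG = 2.28 kcal/mol between the two chairs.
K = exp(ΔG/RT) with R = 1.987×10⁻³ kcal mol⁻¹ K⁻¹ and T = 195 K gives K ≈ 359.
Fraction in the lower-energy chair = K/(K+1) = 99.7%.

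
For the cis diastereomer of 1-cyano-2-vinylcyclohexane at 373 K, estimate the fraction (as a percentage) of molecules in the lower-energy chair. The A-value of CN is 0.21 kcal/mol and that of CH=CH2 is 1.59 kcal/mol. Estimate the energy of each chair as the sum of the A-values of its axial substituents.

C1 and C2 have opposite parity, so for the cis isomer the two substituents are one axial and one equatorial in each chair.
Chair I (cyano axial, vinyl equatorial): E = 0.21 kcal/mol; chair II (cyano equatorial, vinyl axial): E = 1.59 kcal/mol.
ΔG = 1.38 kcal/mol between the two chairs.
K = exp(ΔG/RT) with R = 1.987×10⁻³ kcal mol⁻¹ K⁻¹ and T = 373 K gives K ≈ 6.44.
Fraction in the lower-energy chair = K/(K+1) = 86.6%.

86.6%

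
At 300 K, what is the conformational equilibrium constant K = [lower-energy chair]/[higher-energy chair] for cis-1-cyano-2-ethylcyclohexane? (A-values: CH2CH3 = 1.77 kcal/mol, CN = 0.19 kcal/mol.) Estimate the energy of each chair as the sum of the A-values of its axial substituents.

C1 and C2 have opposite parity, so for the cis isomer the two substituents are one axial and one equatorial in each chair.
Chair I (ethyl axial, cyano equatorial): E = 1.77 kcal/mol; chair II (ethyl equatorial, cyano axial): E = 0.19 kcal/mol.
ΔG = 1.58 kcal/mol between the two chairs.
K = exp(ΔG/RT) with R = 1.987×10⁻³ kcal mol⁻¹ K⁻¹ and T = 300 K gives K ≈ 14.2.

K ≈ 14.2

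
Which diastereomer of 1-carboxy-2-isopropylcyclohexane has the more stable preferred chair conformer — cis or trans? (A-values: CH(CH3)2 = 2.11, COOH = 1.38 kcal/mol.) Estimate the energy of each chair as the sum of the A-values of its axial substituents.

At 1,2 positions (parity opposite): cis → (a,e or e,a); trans → (e,e or a,a).
Best chair for cis: E = 1.38 kcal/mol; best chair for trans: E = 0.00 kcal/mol.
The trans isomer is lower by 1.38 kcal/mol.

trans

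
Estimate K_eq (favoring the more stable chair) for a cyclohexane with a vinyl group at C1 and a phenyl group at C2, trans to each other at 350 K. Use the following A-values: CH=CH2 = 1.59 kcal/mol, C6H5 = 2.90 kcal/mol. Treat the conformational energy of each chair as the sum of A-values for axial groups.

C1 and C2 have opposite parity, so for the trans isomer the two substituents are e,e in one chair and a,a in the other.
Chair I (vinyl axial, phenyl axial): E = 4.49 kcal/mol; chair II (vinyl equatorial, phenyl equatorial): E = 0.00 kcal/mol.
ΔG = 4.49 kcal/mol between the two chairs.
K = exp(ΔG/RT) with R = 1.987×10⁻³ kcal mol⁻¹ K⁻¹ and T = 350 K gives K ≈ 637.

K ≈ 637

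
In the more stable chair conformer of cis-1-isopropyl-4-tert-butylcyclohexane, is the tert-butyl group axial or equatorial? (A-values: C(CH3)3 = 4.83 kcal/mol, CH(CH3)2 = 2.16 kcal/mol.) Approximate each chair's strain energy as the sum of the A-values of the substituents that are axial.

equatorial

C1 and C4 have opposite parity, so for the cis isomer the two substituents are one axial and one equatorial in each chair.
Chair I (tert-butyl axial, isopropyl equatorial): E = 4.83 kcal/mol.
Chair II (tert-butyl equatorial, isopropyl axial): E = 2.16 kcal/mol.
Chair II is the more stable (lower-energy) conformer, and in that chair the tert-butyl group is equatorial.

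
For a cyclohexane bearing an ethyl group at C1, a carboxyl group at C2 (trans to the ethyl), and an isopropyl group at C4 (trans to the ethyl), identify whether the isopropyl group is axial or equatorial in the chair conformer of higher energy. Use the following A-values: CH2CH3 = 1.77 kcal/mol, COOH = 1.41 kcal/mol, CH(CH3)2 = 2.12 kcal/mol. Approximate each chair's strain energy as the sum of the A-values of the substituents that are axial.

Chair I (ethyl axial, carboxyl axial, isopropyl axial): E = 5.30 kcal/mol.
Chair II (ethyl equatorial, carboxyl equatorial, isopropyl equatorial): E = 0.00 kcal/mol.
Chair I is the less stable (higher-energy) conformer, and in that chair the isopropyl group is axial.

axial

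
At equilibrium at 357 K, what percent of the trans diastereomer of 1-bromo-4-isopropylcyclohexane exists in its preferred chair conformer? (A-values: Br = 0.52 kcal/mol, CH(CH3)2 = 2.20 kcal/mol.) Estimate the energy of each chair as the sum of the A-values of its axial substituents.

C1 and C4 have opposite parity, so for the trans isomer the two substituents are e,e in one chair and a,a in the other.
Chair I (bromo axial, isopropyl axial): E = 2.72 kcal/mol; chair II (bromo equatorial, isopropyl equatorial): E = 0.00 kcal/mol.
ΔG = 2.72 kcal/mol between the two chairs.
K = exp(ΔG/RT) with R = 1.987×10⁻³ kcal mol⁻¹ K⁻¹ and T = 357 K gives K ≈ 46.3.
Fraction in the lower-energy chair = K/(K+1) = 97.9%.

97.9%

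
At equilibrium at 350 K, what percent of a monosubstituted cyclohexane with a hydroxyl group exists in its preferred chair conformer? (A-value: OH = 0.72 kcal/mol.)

73.8%

One chair has the hydroxyl group axial (E = 0.72 kcal/mol) and the other has it equatorial (E = 0).
ΔG = 0.72 kcal/mol between the two chairs.
K = exp(ΔG/RT) with R = 1.987×10⁻³ kcal mol⁻¹ K⁻¹ and T = 350 K gives K ≈ 2.82.
Fraction in the lower-energy chair = K/(K+1) = 73.8%.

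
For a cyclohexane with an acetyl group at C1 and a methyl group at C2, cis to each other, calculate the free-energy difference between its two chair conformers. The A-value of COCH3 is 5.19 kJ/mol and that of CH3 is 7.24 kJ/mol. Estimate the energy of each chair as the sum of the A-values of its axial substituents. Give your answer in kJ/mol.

C1 and C2 have opposite parity, so for the cis isomer the two substituents are one axial and one equatorial in each chair.
Chair I (acetyl axial, methyl equatorial): E = 5.19 kJ/mol.
Chair II (acetyl equatorial, methyl axial): E = 7.24 kJ/mol.
ΔE = 7.24 − 5.19 = 2.05 kJ/mol; chair I is more stable.

2.05 kJ/mol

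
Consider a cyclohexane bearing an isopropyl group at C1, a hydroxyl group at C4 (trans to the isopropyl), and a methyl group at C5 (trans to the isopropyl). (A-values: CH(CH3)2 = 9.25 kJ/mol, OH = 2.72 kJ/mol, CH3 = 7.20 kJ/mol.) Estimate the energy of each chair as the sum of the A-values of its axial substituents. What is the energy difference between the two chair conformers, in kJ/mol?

Chair I (isopropyl axial, hydroxyl axial, methyl equatorial): E = 11.97 kJ/mol.
Chair II (isopropyl equatorial, hydroxyl equatorial, methyl axial): E = 7.20 kJ/mol.
ΔE = 11.97 − 7.20 = 4.77 kJ/mol; chair II is more stable.

4.77 kJ/mol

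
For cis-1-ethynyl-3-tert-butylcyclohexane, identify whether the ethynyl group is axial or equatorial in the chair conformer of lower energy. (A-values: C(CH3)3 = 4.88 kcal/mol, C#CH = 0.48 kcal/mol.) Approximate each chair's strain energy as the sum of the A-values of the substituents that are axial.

equatorial

C1 and C3 have the same parity, so for the cis isomer the two substituents are e,e in one chair and a,a in the other.
Chair I (tert-butyl axial, ethynyl axial): E = 5.36 kcal/mol.
Chair II (tert-butyl equatorial, ethynyl equatorial): E = 0.00 kcal/mol.
Chair II is the more stable (lower-energy) conformer, and in that chair the ethynyl group is equatorial.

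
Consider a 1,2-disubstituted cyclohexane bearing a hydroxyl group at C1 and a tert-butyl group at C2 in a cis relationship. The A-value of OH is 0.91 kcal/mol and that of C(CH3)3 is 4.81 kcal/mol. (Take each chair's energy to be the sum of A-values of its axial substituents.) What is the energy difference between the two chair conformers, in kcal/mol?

3.90 kcal/mol

C1 and C2 have opposite parity, so for the cis isomer the two substituents are one axial and one equatorial in each chair.
Chair I (hydroxyl axial, tert-butyl equatorial): E = 0.91 kcal/mol.
Chair II (hydroxyl equatorial, tert-butyl axial): E = 4.81 kcal/mol.
ΔE = 4.81 − 0.91 = 3.90 kcal/mol; chair I is more stable.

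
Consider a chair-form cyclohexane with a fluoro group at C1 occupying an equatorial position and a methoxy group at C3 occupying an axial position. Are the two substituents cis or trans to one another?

trans

C1 and C3 have the same parity, so their axial bonds point in the same direction.
With same-parity carbons, two substituents on the same face are both axial or both equatorial; opposite faces give one of each.
Here the groups are equatorial/axial → opposite face → trans.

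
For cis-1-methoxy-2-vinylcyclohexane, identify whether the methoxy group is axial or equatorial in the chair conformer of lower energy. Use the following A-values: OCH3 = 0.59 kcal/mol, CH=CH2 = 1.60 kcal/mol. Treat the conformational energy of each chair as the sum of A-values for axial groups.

axial

C1 and C2 have opposite parity, so for the cis isomer the two substituents are one axial and one equatorial in each chair.
Chair I (methoxy axial, vinyl equatorial): E = 0.59 kcal/mol.
Chair II (methoxy equatorial, vinyl axial): E = 1.60 kcal/mol.
Chair I is the more stable (lower-energy) conformer, and in that chair the methoxy group is axial.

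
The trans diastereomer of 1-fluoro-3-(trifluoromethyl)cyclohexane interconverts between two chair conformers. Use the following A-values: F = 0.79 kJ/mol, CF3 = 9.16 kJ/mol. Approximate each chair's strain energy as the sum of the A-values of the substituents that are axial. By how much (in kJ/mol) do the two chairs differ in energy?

8.37 kJ/mol

C1 and C3 have the same parity, so for the trans isomer the two substituents are one axial and one equatorial in each chair.
Chair I (fluoro axial, trifluoromethyl equatorial): E = 0.79 kJ/mol.
Chair II (fluoro equatorial, trifluoromethyl axial): E = 9.16 kJ/mol.
ΔE = 9.16 − 0.79 = 8.37 kJ/mol; chair I is more stable.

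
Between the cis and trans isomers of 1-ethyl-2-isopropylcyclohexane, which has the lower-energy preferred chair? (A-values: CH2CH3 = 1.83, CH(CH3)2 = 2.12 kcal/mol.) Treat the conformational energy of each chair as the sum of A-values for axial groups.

At 1,2 positions (parity opposite): cis → (a,e or e,a); trans → (e,e or a,a).
Best chair for cis: E = 1.83 kcal/mol; best chair for trans: E = 0.00 kcal/mol.
The trans isomer is lower by 1.83 kcal/mol.

trans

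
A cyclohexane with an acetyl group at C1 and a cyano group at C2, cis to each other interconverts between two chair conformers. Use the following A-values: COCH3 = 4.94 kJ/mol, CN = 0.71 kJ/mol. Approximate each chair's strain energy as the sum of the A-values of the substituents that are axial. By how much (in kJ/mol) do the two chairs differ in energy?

4.23 kJ/mol

C1 and C2 have opposite parity, so for the cis isomer the two substituents are one axial and one equatorial in each chair.
Chair I (acetyl axial, cyano equatorial): E = 4.94 kJ/mol.
Chair II (acetyl equatorial, cyano axial): E = 0.71 kJ/mol.
ΔE = 4.94 − 0.71 = 4.23 kJ/mol; chair II is more stable.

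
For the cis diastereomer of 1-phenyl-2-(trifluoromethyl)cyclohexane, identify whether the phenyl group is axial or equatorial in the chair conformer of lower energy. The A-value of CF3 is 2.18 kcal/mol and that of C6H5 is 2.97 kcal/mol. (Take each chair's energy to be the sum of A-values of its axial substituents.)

C1 and C2 have opposite parity, so for the cis isomer the two substituents are one axial and one equatorial in each chair.
Chair I (trifluoromethyl axial, phenyl equatorial): E = 2.18 kcal/mol.
Chair II (trifluoromethyl equatorial, phenyl axial): E = 2.97 kcal/mol.
Chair I is the more stable (lower-energy) conformer, and in that chair the phenyl group is equatorial.

equatorial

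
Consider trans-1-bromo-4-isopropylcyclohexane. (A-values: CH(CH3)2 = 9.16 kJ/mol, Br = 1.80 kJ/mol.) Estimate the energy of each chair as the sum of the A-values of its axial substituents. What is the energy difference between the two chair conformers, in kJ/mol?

C1 and C4 have opposite parity, so for the trans isomer the two substituents are e,e in one chair and a,a in the other.
Chair I (isopropyl axial, bromo axial): E = 10.96 kJ/mol.
Chair II (isopropyl equatorial, bromo equatorial): E = 0.00 kJ/mol.
ΔE = 10.96 − 0.00 = 10.96 kJ/mol; chair II is more stable.

10.96 kJ/mol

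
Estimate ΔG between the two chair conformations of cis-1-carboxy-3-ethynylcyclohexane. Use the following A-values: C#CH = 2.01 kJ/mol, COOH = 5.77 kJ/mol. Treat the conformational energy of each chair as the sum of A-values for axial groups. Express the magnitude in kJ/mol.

C1 and C3 have the same parity, so for the cis isomer the two substituents are e,e in one chair and a,a in the other.
Chair I (ethynyl axial, carboxyl axial): E = 7.78 kJ/mol.
Chair II (ethynyl equatorial, carboxyl equatorial): E = 0.00 kJ/mol.
ΔE = 7.78 − 0.00 = 7.78 kJ/mol; chair II is more stable.

7.78 kJ/mol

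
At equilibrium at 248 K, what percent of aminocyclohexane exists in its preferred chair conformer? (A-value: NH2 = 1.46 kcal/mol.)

95.1%

One chair has the amino group axial (E = 1.46 kcal/mol) and the other has it equatorial (E = 0).
ΔG = 1.46 kcal/mol between the two chairs.
K = exp(ΔG/RT) with R = 1.987×10⁻³ kcal mol⁻¹ K⁻¹ and T = 248 K gives K ≈ 19.4.
Fraction in the lower-energy chair = K/(K+1) = 95.1%.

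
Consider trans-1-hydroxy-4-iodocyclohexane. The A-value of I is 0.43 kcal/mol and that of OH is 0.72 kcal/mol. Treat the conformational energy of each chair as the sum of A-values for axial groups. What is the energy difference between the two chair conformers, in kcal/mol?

1.15 kcal/mol

C1 and C4 have opposite parity, so for the trans isomer the two substituents are e,e in one chair and a,a in the other.
Chair I (iodo axial, hydroxyl axial): E = 1.15 kcal/mol.
Chair II (iodo equatorial, hydroxyl equatorial): E = 0.00 kcal/mol.
ΔE = 1.15 − 0.00 = 1.15 kcal/mol; chair II is more stable.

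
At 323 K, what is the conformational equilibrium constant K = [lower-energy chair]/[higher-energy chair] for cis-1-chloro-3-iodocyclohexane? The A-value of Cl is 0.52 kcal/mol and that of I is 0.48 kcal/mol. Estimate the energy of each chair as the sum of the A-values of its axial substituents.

K ≈ 4.75

C1 and C3 have the same parity, so for the cis isomer the two substituents are e,e in one chair and a,a in the other.
Chair I (chloro axial, iodo axial): E = 1.00 kcal/mol; chair II (chloro equatorial, iodo equatorial): E = 0.00 kcal/mol.
ΔG = 1.00 kcal/mol between the two chairs.
K = exp(ΔG/RT) with R = 1.987×10⁻³ kcal mol⁻¹ K⁻¹ and T = 323 K gives K ≈ 4.75.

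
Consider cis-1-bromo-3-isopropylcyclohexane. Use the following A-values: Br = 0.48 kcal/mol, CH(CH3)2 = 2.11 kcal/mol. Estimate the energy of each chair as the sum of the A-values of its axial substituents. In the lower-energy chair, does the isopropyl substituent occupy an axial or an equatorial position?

C1 and C3 have the same parity, so for the cis isomer the two substituents are e,e in one chair and a,a in the other.
Chair I (bromo axial, isopropyl axial): E = 2.59 kcal/mol.
Chair II (bromo equatorial, isopropyl equatorial): E = 0.00 kcal/mol.
Chair II is the more stable (lower-energy) conformer, and in that chair the isopropyl group is equatorial.

equatorial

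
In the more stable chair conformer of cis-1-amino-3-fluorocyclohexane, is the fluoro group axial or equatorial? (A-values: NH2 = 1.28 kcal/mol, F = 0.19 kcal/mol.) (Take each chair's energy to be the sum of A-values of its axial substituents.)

equatorial

C1 and C3 have the same parity, so for the cis isomer the two substituents are e,e in one chair and a,a in the other.
Chair I (amino axial, fluoro axial): E = 1.47 kcal/mol.
Chair II (amino equatorial, fluoro equatorial): E = 0.00 kcal/mol.
Chair II is the more stable (lower-energy) conformer, and in that chair the fluoro group is equatorial.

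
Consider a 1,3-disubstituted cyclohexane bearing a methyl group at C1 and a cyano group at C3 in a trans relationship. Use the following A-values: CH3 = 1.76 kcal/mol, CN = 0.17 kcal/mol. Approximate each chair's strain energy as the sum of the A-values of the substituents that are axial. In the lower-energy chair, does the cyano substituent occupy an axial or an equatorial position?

axial

C1 and C3 have the same parity, so for the trans isomer the two substituents are one axial and one equatorial in each chair.
Chair I (methyl axial, cyano equatorial): E = 1.76 kcal/mol.
Chair II (methyl equatorial, cyano axial): E = 0.17 kcal/mol.
Chair II is the more stable (lower-energy) conformer, and in that chair the cyano group is axial.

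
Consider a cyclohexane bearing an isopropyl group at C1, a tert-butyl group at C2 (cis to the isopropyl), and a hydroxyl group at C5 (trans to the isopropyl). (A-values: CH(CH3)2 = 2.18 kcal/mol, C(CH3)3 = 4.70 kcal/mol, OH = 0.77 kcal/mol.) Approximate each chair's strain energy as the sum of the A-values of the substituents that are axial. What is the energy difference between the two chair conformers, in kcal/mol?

3.29 kcal/mol

Chair I (isopropyl axial, tert-butyl equatorial, hydroxyl equatorial): E = 2.18 kcal/mol.
Chair II (isopropyl equatorial, tert-butyl axial, hydroxyl axial): E = 5.47 kcal/mol.
ΔE = 5.47 − 2.18 = 3.29 kcal/mol; chair I is more stable.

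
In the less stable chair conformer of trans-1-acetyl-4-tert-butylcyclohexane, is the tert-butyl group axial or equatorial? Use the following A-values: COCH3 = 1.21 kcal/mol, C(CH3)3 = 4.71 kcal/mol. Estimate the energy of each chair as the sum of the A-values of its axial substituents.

C1 and C4 have opposite parity, so for the trans isomer the two substituents are e,e in one chair and a,a in the other.
Chair I (acetyl axial, tert-butyl axial): E = 5.92 kcal/mol.
Chair II (acetyl equatorial, tert-butyl equatorial): E = 0.00 kcal/mol.
Chair I is the less stable (higher-energy) conformer, and in that chair the tert-butyl group is axial.

axial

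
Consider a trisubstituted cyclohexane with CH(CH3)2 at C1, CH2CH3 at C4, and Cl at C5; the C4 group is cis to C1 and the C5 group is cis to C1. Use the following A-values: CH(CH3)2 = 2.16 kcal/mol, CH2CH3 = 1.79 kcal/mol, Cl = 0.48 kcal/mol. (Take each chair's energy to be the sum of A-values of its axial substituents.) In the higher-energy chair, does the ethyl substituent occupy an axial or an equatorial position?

Chair I (isopropyl axial, ethyl equatorial, chloro axial): E = 2.64 kcal/mol.
Chair II (isopropyl equatorial, ethyl axial, chloro equatorial): E = 1.79 kcal/mol.
Chair I is the less stable (higher-energy) conformer, and in that chair the ethyl group is equatorial.

equatorial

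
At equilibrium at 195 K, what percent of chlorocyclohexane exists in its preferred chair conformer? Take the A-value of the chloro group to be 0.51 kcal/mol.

78.9%

One chair has the chloro group axial (E = 0.51 kcal/mol) and the other has it equatorial (E = 0).
ΔG = 0.51 kcal/mol between the two chairs.
K = exp(ΔG/RT) with R = 1.987×10⁻³ kcal mol⁻¹ K⁻¹ and T = 195 K gives K ≈ 3.73.
Fraction in the lower-energy chair = K/(K+1) = 78.9%.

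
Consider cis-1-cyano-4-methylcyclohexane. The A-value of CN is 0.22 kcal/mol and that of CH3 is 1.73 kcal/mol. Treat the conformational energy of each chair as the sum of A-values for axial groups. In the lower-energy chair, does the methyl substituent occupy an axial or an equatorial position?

equatorial

C1 and C4 have opposite parity, so for the cis isomer the two substituents are one axial and one equatorial in each chair.
Chair I (cyano axial, methyl equatorial): E = 0.22 kcal/mol.
Chair II (cyano equatorial, methyl axial): E = 1.73 kcal/mol.
Chair I is the more stable (lower-energy) conformer, and in that chair the methyl group is equatorial.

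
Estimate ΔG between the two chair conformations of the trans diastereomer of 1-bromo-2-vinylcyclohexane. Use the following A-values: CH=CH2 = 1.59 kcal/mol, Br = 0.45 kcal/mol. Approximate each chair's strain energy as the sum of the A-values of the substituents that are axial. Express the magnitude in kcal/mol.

C1 and C2 have opposite parity, so for the trans isomer the two substituents are e,e in one chair and a,a in the other.
Chair I (vinyl axial, bromo axial): E = 2.04 kcal/mol.
Chair II (vinyl equatorial, bromo equatorial): E = 0.00 kcal/mol.
ΔE = 2.04 − 0.00 = 2.04 kcal/mol; chair II is more stable.

2.04 kcal/mol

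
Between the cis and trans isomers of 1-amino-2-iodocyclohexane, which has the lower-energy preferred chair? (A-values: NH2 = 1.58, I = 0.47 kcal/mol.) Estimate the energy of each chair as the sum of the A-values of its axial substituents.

At 1,2 positions (parity opposite): cis → (a,e or e,a); trans → (e,e or a,a).
Best chair for cis: E = 0.47 kcal/mol; best chair for trans: E = 0.00 kcal/mol.
The trans isomer is lower by 0.47 kcal/mol.

trans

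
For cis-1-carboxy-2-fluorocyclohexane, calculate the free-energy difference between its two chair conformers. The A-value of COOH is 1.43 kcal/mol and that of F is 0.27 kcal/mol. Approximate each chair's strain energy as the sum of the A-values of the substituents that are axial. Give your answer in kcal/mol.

1.16 kcal/mol

C1 and C2 have opposite parity, so for the cis isomer the two substituents are one axial and one equatorial in each chair.
Chair I (carboxyl axial, fluoro equatorial): E = 1.43 kcal/mol.
Chair II (carboxyl equatorial, fluoro axial): E = 0.27 kcal/mol.
ΔE = 1.43 − 0.27 = 1.16 kcal/mol; chair II is more stable.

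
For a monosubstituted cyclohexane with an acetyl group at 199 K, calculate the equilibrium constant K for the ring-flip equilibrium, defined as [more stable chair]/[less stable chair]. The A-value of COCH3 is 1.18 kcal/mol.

K ≈ 19.8

One chair has the acetyl group axial (E = 1.18 kcal/mol) and the other has it equatorial (E = 0).
ΔG = 1.18 kcal/mol between the two chairs.
K = exp(ΔG/RT) with R = 1.987×10⁻³ kcal mol⁻¹ K⁻¹ and T = 199 K gives K ≈ 19.8.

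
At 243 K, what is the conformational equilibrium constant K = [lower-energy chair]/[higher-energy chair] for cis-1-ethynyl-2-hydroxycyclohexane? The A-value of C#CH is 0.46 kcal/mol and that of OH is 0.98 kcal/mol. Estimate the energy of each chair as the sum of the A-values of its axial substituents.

K ≈ 2.94

C1 and C2 have opposite parity, so for the cis isomer the two substituents are one axial and one equatorial in each chair.
Chair I (ethynyl axial, hydroxyl equatorial): E = 0.46 kcal/mol; chair II (ethynyl equatorial, hydroxyl axial): E = 0.98 kcal/mol.
ΔG = 0.52 kcal/mol between the two chairs.
K = exp(ΔG/RT) with R = 1.987×10⁻³ kcal mol⁻¹ K⁻¹ and T = 243 K gives K ≈ 2.94.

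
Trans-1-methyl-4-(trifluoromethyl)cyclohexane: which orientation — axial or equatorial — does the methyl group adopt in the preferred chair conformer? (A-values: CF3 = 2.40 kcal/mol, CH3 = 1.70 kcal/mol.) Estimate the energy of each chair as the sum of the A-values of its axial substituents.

C1 and C4 have opposite parity, so for the trans isomer the two substituents are e,e in one chair and a,a in the other.
Chair I (trifluoromethyl axial, methyl axial): E = 4.10 kcal/mol.
Chair II (trifluoromethyl equatorial, methyl equatorial): E = 0.00 kcal/mol.
Chair II is the more stable (lower-energy) conformer, and in that chair the methyl group is equatorial.

equatorial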